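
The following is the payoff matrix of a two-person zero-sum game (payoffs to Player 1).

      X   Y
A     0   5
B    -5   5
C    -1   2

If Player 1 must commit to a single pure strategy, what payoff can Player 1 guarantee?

0

Row minima: A → 0, B → -5, C → -1.
The best of these is 0.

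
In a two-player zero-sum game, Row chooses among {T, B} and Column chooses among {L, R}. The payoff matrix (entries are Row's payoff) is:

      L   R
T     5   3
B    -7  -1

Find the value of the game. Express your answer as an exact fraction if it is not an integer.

Row minima: T → 3, B → -7; maximin = 3.
Column maxima: L → 5, R → 3; minimax = 3.
Since maximin = minimax = 3, there is a saddle point and the value is 3.

3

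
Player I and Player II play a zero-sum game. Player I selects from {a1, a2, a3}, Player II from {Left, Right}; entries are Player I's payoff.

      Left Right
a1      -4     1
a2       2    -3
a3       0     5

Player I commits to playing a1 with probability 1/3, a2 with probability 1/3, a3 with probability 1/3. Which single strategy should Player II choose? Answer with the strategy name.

Left

If Player II plays Left, Player I's expected payoff is (1/3)·(-4) + (1/3)·2 + (1/3)·0 = -2/3.
If Player II plays Right, Player I's expected payoff is (1/3)·1 + (1/3)·(-3) + (1/3)·5 = 1.
Player II minimizes Player I's payoff; the smallest is -2/3, so the best response is Left.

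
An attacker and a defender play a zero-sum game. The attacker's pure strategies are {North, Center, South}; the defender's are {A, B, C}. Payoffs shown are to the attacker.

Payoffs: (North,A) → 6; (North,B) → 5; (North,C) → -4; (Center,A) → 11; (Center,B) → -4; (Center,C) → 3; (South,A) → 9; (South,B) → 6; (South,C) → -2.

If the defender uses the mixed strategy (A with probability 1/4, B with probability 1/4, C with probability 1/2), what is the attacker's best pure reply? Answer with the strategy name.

Expected payoff of North: (1/4)·6 + (1/4)·5 + (1/2)·(-4) = 3/4.
Expected payoff of Center: (1/4)·11 + (1/4)·(-4) + (1/2)·3 = 13/4.
Expected payoff of South: (1/4)·9 + (1/4)·6 + (1/2)·(-2) = 11/4.
The largest is 13/4, so the attacker's best response is Center.

Center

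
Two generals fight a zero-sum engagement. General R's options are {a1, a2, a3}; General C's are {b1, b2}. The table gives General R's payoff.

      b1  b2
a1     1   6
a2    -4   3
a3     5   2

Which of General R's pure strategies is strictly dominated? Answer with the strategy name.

a1 gives a strictly higher payoff than a2 against every column: 1 > -4, 6 > 3.
So a2 is strictly dominated and General R never plays it.

a2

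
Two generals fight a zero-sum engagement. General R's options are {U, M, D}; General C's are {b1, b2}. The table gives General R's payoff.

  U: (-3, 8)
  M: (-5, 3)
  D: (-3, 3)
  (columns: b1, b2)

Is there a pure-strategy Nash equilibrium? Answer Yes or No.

Yes

Row minima: U → -3, M → -5, D → -3; maximin = -3.
Column maxima: b1 → -3, b2 → 8; minimax = -3.
maximin = minimax = -3, so a saddle point exists.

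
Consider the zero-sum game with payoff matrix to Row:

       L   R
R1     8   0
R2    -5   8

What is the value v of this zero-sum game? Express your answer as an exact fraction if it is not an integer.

Row minima: R1 → 0, R2 → -5; maximin = 0.
Column maxima: L → 8, R → 8; minimax = 8.
0 ≠ 8, so there is no saddle point; optimal play is mixed.
Let Row play R1 with probability p. Expected payoff against L: 8p + (-5)(1−p) = 13p − 5; against R: 0p + 8(1−p) = −8p + 8.
Setting these equal: 13p − 5 = −8p + 8 ⇒ 21p = 13 ⇒ p = 13/21, and the value is (13)·(13/21) − 5 = 64/21.
For Column: with q = P(L), equating R1's and R2's payoffs gives 8q = −13q + 8 ⇒ q = 8/21.

64/21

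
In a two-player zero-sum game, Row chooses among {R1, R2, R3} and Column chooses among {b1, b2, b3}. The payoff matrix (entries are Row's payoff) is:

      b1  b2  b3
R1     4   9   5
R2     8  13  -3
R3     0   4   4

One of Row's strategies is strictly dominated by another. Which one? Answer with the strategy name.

R3

R1 gives a strictly higher payoff than R3 against every column: 4 > 0, 9 > 4, 5 > 4.
So R3 is strictly dominated and Row never plays it.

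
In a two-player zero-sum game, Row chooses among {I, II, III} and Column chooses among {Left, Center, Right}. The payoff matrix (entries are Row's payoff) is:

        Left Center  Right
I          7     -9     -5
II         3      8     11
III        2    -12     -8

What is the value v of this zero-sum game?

Row minima: I → -9, II → 3, III → -12; maximin = 3.
Column maxima: Left → 7, Center → 8, Right → 11; minimax = 7.
3 ≠ 7, so there is no saddle point; optimal play is mixed.
III is strictly dominated by I, so Row never plays it.
Right is strictly dominated by Center (it gives Row strictly more in every row), so Column never plays it.
On the remaining 2×2 (I, II vs Left, Center):
Let Row play I with probability p. Expected payoff against Left: 7p + 3(1−p) = 4p + 3; against Center: (-9)p + 8(1−p) = −17p + 8.
Setting these equal: 4p + 3 = −17p + 8 ⇒ 21p = 5 ⇒ p = 5/21, and the value is (4)·(5/21) + 3 = 83/21.
For Column: with q = P(Left), equating I's and II's payoffs gives 16q − 9 = −5q + 8 ⇒ q = 17/21.

83/21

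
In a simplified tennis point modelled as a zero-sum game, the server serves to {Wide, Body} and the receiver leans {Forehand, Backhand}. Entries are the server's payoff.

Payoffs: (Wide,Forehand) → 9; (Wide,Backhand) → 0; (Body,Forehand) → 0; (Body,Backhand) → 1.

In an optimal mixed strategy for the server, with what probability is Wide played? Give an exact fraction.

1/10

Row minima: Wide → 0, Body → 0; maximin = 0.
Column maxima: Forehand → 9, Backhand → 1; minimax = 1.
0 ≠ 1, so there is no saddle point; optimal play is mixed.
Let the server play Wide with probability p. Expected payoff against Forehand: 9p + 0(1−p) = 9p; against Backhand: 0p + 1(1−p) = −p + 1.
Setting these equal: 9p = −p + 1 ⇒ 10p = 1 ⇒ p = 1/10, and the value is (9)·(1/10) = 9/10.
For the receiver: with q = P(Forehand), equating Wide's and Body's payoffs gives 9q = −q + 1 ⇒ q = 1/10.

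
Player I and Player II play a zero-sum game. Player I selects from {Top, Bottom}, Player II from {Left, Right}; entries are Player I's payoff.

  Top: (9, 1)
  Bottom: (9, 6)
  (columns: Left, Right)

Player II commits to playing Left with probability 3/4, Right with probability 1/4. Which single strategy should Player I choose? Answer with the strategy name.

Expected payoff of Top: (3/4)·9 + (1/4)·1 = 7.
Expected payoff of Bottom: (3/4)·9 + (1/4)·6 = 33/4.
The largest is 33/4, so Player I's best response is Bottom.

Bottom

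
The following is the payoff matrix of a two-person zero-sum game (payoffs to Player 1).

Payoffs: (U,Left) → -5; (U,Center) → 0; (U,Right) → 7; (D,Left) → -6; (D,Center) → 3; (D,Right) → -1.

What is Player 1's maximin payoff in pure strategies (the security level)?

Row minima: U → -5, D → -6.
The best of these is -5.

-5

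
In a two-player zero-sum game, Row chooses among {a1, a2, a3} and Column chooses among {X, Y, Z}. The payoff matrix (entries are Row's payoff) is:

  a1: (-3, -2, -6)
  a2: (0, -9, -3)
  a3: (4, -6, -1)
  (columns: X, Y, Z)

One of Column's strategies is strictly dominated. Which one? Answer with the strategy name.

Z holds Row's payoff strictly below X in every row: -6 < -3, -3 < 0, -1 < 4.
So X is strictly dominated for Column.

X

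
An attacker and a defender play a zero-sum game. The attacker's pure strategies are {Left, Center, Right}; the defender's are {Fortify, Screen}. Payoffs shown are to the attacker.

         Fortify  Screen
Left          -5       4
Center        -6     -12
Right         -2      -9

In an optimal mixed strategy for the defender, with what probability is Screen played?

3/16

Row minima: Left → -5, Center → -12, Right → -9; maximin = -5.
Column maxima: Fortify → -2, Screen → 4; minimax = -2.
-5 ≠ -2, so there is no saddle point; optimal play is mixed.
Center is strictly dominated by Left, so the attacker never plays it.
On the remaining 2×2 (Left, Right vs Fortify, Screen):
Let the attacker play Left with probability p. Expected payoff against Fortify: (-5)p + (-2)(1−p) = −3p − 2; against Screen: 4p + (-9)(1−p) = 13p − 9.
Setting these equal: −3p − 2 = 13p − 9 ⇒ −16p = -7 ⇒ p = 7/16, and the value is (-3)·(7/16) − 2 = -53/16.
For the defender: with q = P(Fortify), equating Left's and Right's payoffs gives −9q + 4 = 7q − 9 ⇒ q = 13/16.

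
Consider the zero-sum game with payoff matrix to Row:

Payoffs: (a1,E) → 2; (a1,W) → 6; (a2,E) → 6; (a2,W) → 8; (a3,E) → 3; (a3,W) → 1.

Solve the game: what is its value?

6

Row minima: a1 → 2, a2 → 6, a3 → 1; maximin = 6.
Column maxima: E → 6, W → 8; minimax = 6.
Since maximin = minimax = 6, there is a saddle point and the value is 6.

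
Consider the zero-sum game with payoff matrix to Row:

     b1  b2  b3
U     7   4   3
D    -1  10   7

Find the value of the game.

13/3

Row minima: U → 3, D → -1; maximin = 3.
Column maxima: b1 → 7, b2 → 10, b3 → 7; minimax = 7.
3 ≠ 7, so there is no saddle point; optimal play is mixed.
b2 is strictly dominated by b3 (it gives Row strictly more in every row), so Column never plays it.
On the remaining 2×2 (U, D vs b1, b3):
Let Row play U with probability p. Expected payoff against b1: 7p + (-1)(1−p) = 8p − 1; against b3: 3p + 7(1−p) = −4p + 7.
Setting these equal: 8p − 1 = −4p + 7 ⇒ 12p = 8 ⇒ p = 2/3, and the value is (8)·(2/3) − 1 = 13/3.
For Column: with q = P(b1), equating U's and D's payoffs gives 4q + 3 = −8q + 7 ⇒ q = 1/3.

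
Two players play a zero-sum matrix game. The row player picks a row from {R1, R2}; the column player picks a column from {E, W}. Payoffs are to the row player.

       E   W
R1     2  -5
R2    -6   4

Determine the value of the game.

-22/17

Row minima: R1 → -5, R2 → -6; maximin = -5.
Column maxima: E → 2, W → 4; minimax = 2.
-5 ≠ 2, so there is no saddle point; optimal play is mixed.
Let the row player play R1 with probability p. Expected payoff against E: 2p + (-6)(1−p) = 8p − 6; against W: (-5)p + 4(1−p) = −9p + 4.
Setting these equal: 8p − 6 = −9p + 4 ⇒ 17p = 10 ⇒ p = 10/17, and the value is (8)·(10/17) − 6 = -22/17.
For the column player: with q = P(E), equating R1's and R2's payoffs gives 7q − 5 = −10q + 4 ⇒ q = 9/17.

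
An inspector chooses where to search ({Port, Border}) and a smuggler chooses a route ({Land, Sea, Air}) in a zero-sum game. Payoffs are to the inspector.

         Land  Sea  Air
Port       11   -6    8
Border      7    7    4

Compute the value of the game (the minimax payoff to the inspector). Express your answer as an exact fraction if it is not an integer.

80/17

Row minima: Port → -6, Border → 4; maximin = 4.
Column maxima: Land → 11, Sea → 7, Air → 8; minimax = 7.
4 ≠ 7, so there is no saddle point; optimal play is mixed.
Land is strictly dominated by Air (it gives the inspector strictly more in every row), so the smuggler never plays it.
On the remaining 2×2 (Port, Border vs Sea, Air):
Let the inspector play Port with probability p. Expected payoff against Sea: (-6)p + 7(1−p) = −13p + 7; against Air: 8p + 4(1−p) = 4p + 4.
Setting these equal: −13p + 7 = 4p + 4 ⇒ −17p = -3 ⇒ p = 3/17, and the value is (-13)·(3/17) + 7 = 80/17.
For the smuggler: with q = P(Sea), equating Port's and Border's payoffs gives −14q + 8 = 3q + 4 ⇒ q = 4/17.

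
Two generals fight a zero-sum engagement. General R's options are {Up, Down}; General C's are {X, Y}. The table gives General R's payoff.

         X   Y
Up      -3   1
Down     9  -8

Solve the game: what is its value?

-5/7

Row minima: Up → -3, Down → -8; maximin = -3.
Column maxima: X → 9, Y → 1; minimax = 1.
-3 ≠ 1, so there is no saddle point; optimal play is mixed.
Let General R play Up with probability p. Expected payoff against X: (-3)p + 9(1−p) = −12p + 9; against Y: 1p + (-8)(1−p) = 9p − 8.
Setting these equal: −12p + 9 = 9p − 8 ⇒ −21p = -17 ⇒ p = 17/21, and the value is (-12)·(17/21) + 9 = -5/7.
For General C: with q = P(X), equating Up's and Down's payoffs gives −4q + 1 = 17q − 8 ⇒ q = 3/7.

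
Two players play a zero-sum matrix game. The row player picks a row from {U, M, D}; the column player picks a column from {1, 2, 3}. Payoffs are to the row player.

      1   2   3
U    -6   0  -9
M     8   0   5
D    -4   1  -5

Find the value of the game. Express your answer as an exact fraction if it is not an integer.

5/11

Row minima: U → -9, M → 0, D → -5; maximin = 0.
Column maxima: 1 → 8, 2 → 1, 3 → 5; minimax = 1.
0 ≠ 1, so there is no saddle point; optimal play is mixed.
U is strictly dominated by D, so the row player never plays it.
1 is strictly dominated by 3 (it gives the row player strictly more in every row), so the column player never plays it.
On the remaining 2×2 (M, D vs 2, 3):
Let the row player play M with probability p. Expected payoff against 2: 0p + 1(1−p) = −p + 1; against 3: 5p + (-5)(1−p) = 10p − 5.
Setting these equal: −p + 1 = 10p − 5 ⇒ −11p = -6 ⇒ p = 6/11, and the value is (-1)·(6/11) + 1 = 5/11.
For the column player: with q = P(2), equating M's and D's payoffs gives −5q + 5 = 6q − 5 ⇒ q = 10/11.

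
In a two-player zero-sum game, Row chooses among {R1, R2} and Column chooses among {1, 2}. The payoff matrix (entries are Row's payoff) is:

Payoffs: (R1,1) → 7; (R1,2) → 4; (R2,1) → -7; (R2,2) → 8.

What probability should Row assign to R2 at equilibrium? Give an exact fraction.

Row minima: R1 → 4, R2 → -7; maximin = 4.
Column maxima: 1 → 7, 2 → 8; minimax = 7.
4 ≠ 7, so there is no saddle point; optimal play is mixed.
Let Row play R1 with probability p. Expected payoff against 1: 7p + (-7)(1−p) = 14p − 7; against 2: 4p + 8(1−p) = −4p + 8.
Setting these equal: 14p − 7 = −4p + 8 ⇒ 18p = 15 ⇒ p = 5/6, and the value is (14)·(5/6) − 7 = 14/3.
For Column: with q = P(1), equating R1's and R2's payoffs gives 3q + 4 = −15q + 8 ⇒ q = 2/9.

1/6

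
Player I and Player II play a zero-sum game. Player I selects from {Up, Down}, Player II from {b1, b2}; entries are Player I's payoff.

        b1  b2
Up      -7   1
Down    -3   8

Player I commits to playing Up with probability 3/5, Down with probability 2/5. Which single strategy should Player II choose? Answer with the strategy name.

If Player II plays b1, Player I's expected payoff is (3/5)·(-7) + (2/5)·(-3) = -27/5.
If Player II plays b2, Player I's expected payoff is (3/5)·1 + (2/5)·8 = 19/5.
Player II minimizes Player I's payoff; the smallest is -27/5, so the best response is b1.

b1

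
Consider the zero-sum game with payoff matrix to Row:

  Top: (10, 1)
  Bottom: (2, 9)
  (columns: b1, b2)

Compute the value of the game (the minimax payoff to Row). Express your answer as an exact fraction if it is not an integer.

Row minima: Top → 1, Bottom → 2; maximin = 2.
Column maxima: b1 → 10, b2 → 9; minimax = 9.
2 ≠ 9, so there is no saddle point; optimal play is mixed.
Let Row play Top with probability p. Expected payoff against b1: 10p + 2(1−p) = 8p + 2; against b2: 1p + 9(1−p) = −8p + 9.
Setting these equal: 8p + 2 = −8p + 9 ⇒ 16p = 7 ⇒ p = 7/16, and the value is (8)·(7/16) + 2 = 11/2.
For Column: with q = P(b1), equating Top's and Bottom's payoffs gives 9q + 1 = −7q + 9 ⇒ q = 1/2.

11/2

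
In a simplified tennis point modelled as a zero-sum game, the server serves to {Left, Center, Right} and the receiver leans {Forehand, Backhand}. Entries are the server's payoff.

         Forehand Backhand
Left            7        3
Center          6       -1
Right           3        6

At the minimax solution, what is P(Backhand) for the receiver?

4/7

Row minima: Left → 3, Center → -1, Right → 3; maximin = 3.
Column maxima: Forehand → 7, Backhand → 6; minimax = 6.
3 ≠ 6, so there is no saddle point; optimal play is mixed.
Center is strictly dominated by Left, so the server never plays it.
On the remaining 2×2 (Left, Right vs Forehand, Backhand):
Let the server play Left with probability p. Expected payoff against Forehand: 7p + 3(1−p) = 4p + 3; against Backhand: 3p + 6(1−p) = −3p + 6.
Setting these equal: 4p + 3 = −3p + 6 ⇒ 7p = 3 ⇒ p = 3/7, and the value is (4)·(3/7) + 3 = 33/7.
For the receiver: with q = P(Forehand), equating Left's and Right's payoffs gives 4q + 3 = −3q + 6 ⇒ q = 3/7.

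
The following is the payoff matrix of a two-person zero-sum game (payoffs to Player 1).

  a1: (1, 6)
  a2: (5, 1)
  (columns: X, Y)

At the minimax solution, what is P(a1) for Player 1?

Row minima: a1 → 1, a2 → 1; maximin = 1.
Column maxima: X → 5, Y → 6; minimax = 5.
1 ≠ 5, so there is no saddle point; optimal play is mixed.
Let Player 1 play a1 with probability p. Expected payoff against X: 1p + 5(1−p) = −4p + 5; against Y: 6p + 1(1−p) = 5p + 1.
Setting these equal: −4p + 5 = 5p + 1 ⇒ −9p = -4 ⇒ p = 4/9, and the value is (-4)·(4/9) + 5 = 29/9.
For Player 2: with q = P(X), equating a1's and a2's payoffs gives −5q + 6 = 4q + 1 ⇒ q = 5/9.

4/9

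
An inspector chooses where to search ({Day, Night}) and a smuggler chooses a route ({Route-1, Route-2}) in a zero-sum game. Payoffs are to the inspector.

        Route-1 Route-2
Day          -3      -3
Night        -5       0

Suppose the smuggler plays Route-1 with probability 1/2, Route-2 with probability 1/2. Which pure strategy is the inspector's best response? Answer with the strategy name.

Expected payoff of Day: (1/2)·(-3) + (1/2)·(-3) = -3.
Expected payoff of Night: (1/2)·(-5) + (1/2)·0 = -5/2.
The largest is -5/2, so the inspector's best response is Night.

Night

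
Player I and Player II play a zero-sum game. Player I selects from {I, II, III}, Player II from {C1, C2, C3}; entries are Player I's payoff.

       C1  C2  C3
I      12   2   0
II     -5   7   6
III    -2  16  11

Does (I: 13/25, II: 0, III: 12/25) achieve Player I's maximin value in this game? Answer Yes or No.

Against C1 this mix gives (13/25)·12 + (12/25)·(-2) = 132/25.
Against C2 this mix gives (13/25)·2 + (12/25)·16 = 218/25.
Against C3 this mix gives (13/25)·0 + (12/25)·11 = 132/25.
All of Player II's active replies (C1, C3) yield 132/25, and no column does worse for Player I. The mix makes Player II indifferent and guarantees 132/25, so it is optimal.

Yes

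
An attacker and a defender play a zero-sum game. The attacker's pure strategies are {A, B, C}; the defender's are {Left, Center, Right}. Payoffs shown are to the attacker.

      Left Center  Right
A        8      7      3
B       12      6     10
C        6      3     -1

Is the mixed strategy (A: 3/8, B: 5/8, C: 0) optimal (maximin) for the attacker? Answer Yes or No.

Against Left this mix gives (3/8)·8 + (5/8)·12 = 21/2.
Against Center this mix gives (3/8)·7 + (5/8)·6 = 51/8.
Against Right this mix gives (3/8)·3 + (5/8)·10 = 59/8.
The defender will play Center, holding the attacker to 51/8. Shifting weight toward the row that does better against Center would raise this floor (the equalizing mix achieves 13/2 against both Center and Right), so the proposed strategy is not optimal.

No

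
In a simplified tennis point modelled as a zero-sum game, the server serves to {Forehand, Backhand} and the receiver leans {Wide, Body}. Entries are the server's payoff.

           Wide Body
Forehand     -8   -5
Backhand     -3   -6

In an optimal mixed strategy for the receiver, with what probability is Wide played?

1/6

Row minima: Forehand → -8, Backhand → -6; maximin = -6.
Column maxima: Wide → -3, Body → -5; minimax = -5.
-6 ≠ -5, so there is no saddle point; optimal play is mixed.
Let the server play Forehand with probability p. Expected payoff against Wide: (-8)p + (-3)(1−p) = −5p − 3; against Body: (-5)p + (-6)(1−p) = p − 6.
Setting these equal: −5p − 3 = p − 6 ⇒ −6p = -3 ⇒ p = 1/2, and the value is (-5)·(1/2) − 3 = -11/2.
For the receiver: with q = P(Wide), equating Forehand's and Backhand's payoffs gives −3q − 5 = 3q − 6 ⇒ q = 1/6.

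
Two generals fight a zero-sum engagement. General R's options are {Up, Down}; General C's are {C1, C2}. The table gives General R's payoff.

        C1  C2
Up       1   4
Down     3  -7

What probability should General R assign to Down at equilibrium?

Row minima: Up → 1, Down → -7; maximin = 1.
Column maxima: C1 → 3, C2 → 4; minimax = 3.
1 ≠ 3, so there is no saddle point; optimal play is mixed.
Let General R play Up with probability p. Expected payoff against C1: 1p + 3(1−p) = −2p + 3; against C2: 4p + (-7)(1−p) = 11p − 7.
Setting these equal: −2p + 3 = 11p − 7 ⇒ −13p = -10 ⇒ p = 10/13, and the value is (-2)·(10/13) + 3 = 19/13.
For General C: with q = P(C1), equating Up's and Down's payoffs gives −3q + 4 = 10q − 7 ⇒ q = 11/13.

3/13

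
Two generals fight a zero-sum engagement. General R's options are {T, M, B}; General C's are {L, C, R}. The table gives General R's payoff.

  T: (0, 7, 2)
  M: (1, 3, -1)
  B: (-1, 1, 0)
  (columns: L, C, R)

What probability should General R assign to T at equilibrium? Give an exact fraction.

1/2

Row minima: T → 0, M → -1, B → -1; maximin = 0.
Column maxima: L → 1, C → 7, R → 2; minimax = 1.
0 ≠ 1, so there is no saddle point; optimal play is mixed.
B is strictly dominated by T, so General R never plays it.
C is strictly dominated by L (it gives General R strictly more in every row), so General C never plays it.
On the remaining 2×2 (T, M vs L, R):
Let General R play T with probability p. Expected payoff against L: 0p + 1(1−p) = −p + 1; against R: 2p + (-1)(1−p) = 3p − 1.
Setting these equal: −p + 1 = 3p − 1 ⇒ −4p = -2 ⇒ p = 1/2, and the value is (-1)·(1/2) + 1 = 1/2.
For General C: with q = P(L), equating T's and M's payoffs gives −2q + 2 = 2q − 1 ⇒ q = 3/4.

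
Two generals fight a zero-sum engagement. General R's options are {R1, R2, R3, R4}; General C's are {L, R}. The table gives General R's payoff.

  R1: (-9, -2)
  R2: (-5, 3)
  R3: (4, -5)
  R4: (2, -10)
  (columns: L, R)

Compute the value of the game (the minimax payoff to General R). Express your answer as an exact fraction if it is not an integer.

-13/17

Row minima: R1 → -9, R2 → -5, R3 → -5, R4 → -10; maximin = -5.
Column maxima: L → 4, R → 3; minimax = 3.
-5 ≠ 3, so there is no saddle point; optimal play is mixed.
R1 is strictly dominated by R2, so General R never plays it.
R4 is strictly dominated by R3, so General R never plays it.
On the remaining 2×2 (R2, R3 vs L, R):
Let General R play R2 with probability p. Expected payoff against L: (-5)p + 4(1−p) = −9p + 4; against R: 3p + (-5)(1−p) = 8p − 5.
Setting these equal: −9p + 4 = 8p − 5 ⇒ −17p = -9 ⇒ p = 9/17, and the value is (-9)·(9/17) + 4 = -13/17.
For General C: with q = P(L), equating R2's and R3's payoffs gives −8q + 3 = 9q − 5 ⇒ q = 8/17.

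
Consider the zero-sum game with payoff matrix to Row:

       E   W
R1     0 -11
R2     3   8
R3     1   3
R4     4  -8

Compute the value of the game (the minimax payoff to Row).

Row minima: R1 → -11, R2 → 3, R3 → 1, R4 → -8; maximin = 3.
Column maxima: E → 4, W → 8; minimax = 4.
3 ≠ 4, so there is no saddle point; optimal play is mixed.
R1 is strictly dominated by R2, so Row never plays it.
R3 is strictly dominated by R2, so Row never plays it.
On the remaining 2×2 (R2, R4 vs E, W):
Let Row play R2 with probability p. Expected payoff against E: 3p + 4(1−p) = −p + 4; against W: 8p + (-8)(1−p) = 16p − 8.
Setting these equal: −p + 4 = 16p − 8 ⇒ −17p = -12 ⇒ p = 12/17, and the value is (-1)·(12/17) + 4 = 56/17.
For Column: with q = P(E), equating R2's and R4's payoffs gives −5q + 8 = 12q − 8 ⇒ q = 16/17.

56/17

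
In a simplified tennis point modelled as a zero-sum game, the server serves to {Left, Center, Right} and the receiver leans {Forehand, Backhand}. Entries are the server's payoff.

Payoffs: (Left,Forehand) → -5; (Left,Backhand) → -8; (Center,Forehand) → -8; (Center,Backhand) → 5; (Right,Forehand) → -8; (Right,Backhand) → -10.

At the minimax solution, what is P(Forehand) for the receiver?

Row minima: Left → -8, Center → -8, Right → -10; maximin = -8.
Column maxima: Forehand → -5, Backhand → 5; minimax = -5.
-8 ≠ -5, so there is no saddle point; optimal play is mixed.
Right is strictly dominated by Left, so the server never plays it.
On the remaining 2×2 (Left, Center vs Forehand, Backhand):
Let the server play Left with probability p. Expected payoff against Forehand: (-5)p + (-8)(1−p) = 3p − 8; against Backhand: (-8)p + 5(1−p) = −13p + 5.
Setting these equal: 3p − 8 = −13p + 5 ⇒ 16p = 13 ⇒ p = 13/16, and the value is (3)·(13/16) − 8 = -89/16.
For the receiver: with q = P(Forehand), equating Left's and Center's payoffs gives 3q − 8 = −13q + 5 ⇒ q = 13/16.

13/16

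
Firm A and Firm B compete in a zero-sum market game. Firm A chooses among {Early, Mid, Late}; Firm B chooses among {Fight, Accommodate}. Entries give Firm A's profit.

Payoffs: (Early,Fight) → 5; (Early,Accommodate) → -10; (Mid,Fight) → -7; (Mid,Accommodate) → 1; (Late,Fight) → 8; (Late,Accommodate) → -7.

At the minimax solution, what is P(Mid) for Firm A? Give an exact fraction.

Row minima: Early → -10, Mid → -7, Late → -7; maximin = -7.
Column maxima: Fight → 8, Accommodate → 1; minimax = 1.
-7 ≠ 1, so there is no saddle point; optimal play is mixed.
Early is strictly dominated by Late, so Firm A never plays it.
On the remaining 2×2 (Mid, Late vs Fight, Accommodate):
Let Firm A play Mid with probability p. Expected payoff against Fight: (-7)p + 8(1−p) = −15p + 8; against Accommodate: 1p + (-7)(1−p) = 8p − 7.
Setting these equal: −15p + 8 = 8p − 7 ⇒ −23p = -15 ⇒ p = 15/23, and the value is (-15)·(15/23) + 8 = -41/23.
For Firm B: with q = P(Fight), equating Mid's and Late's payoffs gives −8q + 1 = 15q − 7 ⇒ q = 8/23.

15/23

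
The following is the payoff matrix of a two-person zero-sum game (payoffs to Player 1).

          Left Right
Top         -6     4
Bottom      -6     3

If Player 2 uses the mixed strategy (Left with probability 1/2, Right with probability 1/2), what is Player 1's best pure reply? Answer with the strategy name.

Expected payoff of Top: (1/2)·(-6) + (1/2)·4 = -1.
Expected payoff of Bottom: (1/2)·(-6) + (1/2)·3 = -3/2.
The largest is -1, so Player 1's best response is Top.

Top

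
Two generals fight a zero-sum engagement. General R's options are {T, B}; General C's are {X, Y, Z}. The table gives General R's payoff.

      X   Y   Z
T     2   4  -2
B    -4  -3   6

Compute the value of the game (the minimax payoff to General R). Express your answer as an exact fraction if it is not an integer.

Row minima: T → -2, B → -4; maximin = -2.
Column maxima: X → 2, Y → 4, Z → 6; minimax = 2.
-2 ≠ 2, so there is no saddle point; optimal play is mixed.
Y is strictly dominated by X (it gives General R strictly more in every row), so General C never plays it.
On the remaining 2×2 (T, B vs X, Z):
Let General R play T with probability p. Expected payoff against X: 2p + (-4)(1−p) = 6p − 4; against Z: (-2)p + 6(1−p) = −8p + 6.
Setting these equal: 6p − 4 = −8p + 6 ⇒ 14p = 10 ⇒ p = 5/7, and the value is (6)·(5/7) − 4 = 2/7.
For General C: with q = P(X), equating T's and B's payoffs gives 4q − 2 = −10q + 6 ⇒ q = 4/7.

2/7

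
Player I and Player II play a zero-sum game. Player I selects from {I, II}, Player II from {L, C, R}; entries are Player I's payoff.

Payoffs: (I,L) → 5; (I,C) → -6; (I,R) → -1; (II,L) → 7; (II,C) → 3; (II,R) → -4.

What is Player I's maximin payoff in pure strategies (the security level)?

Row minima: I → -6, II → -4.
The best of these is -4.

-4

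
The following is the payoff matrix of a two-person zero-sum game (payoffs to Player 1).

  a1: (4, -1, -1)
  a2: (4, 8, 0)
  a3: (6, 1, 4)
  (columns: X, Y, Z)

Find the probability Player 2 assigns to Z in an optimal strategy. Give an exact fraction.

7/11

Row minima: a1 → -1, a2 → 0, a3 → 1; maximin = 1.
Column maxima: X → 6, Y → 8, Z → 4; minimax = 4.
1 ≠ 4, so there is no saddle point; optimal play is mixed.
a1 is strictly dominated by a3, so Player 1 never plays it.
X is strictly dominated by Z (it gives Player 1 strictly more in every row), so Player 2 never plays it.
On the remaining 2×2 (a2, a3 vs Y, Z):
Let Player 1 play a2 with probability p. Expected payoff against Y: 8p + 1(1−p) = 7p + 1; against Z: 0p + 4(1−p) = −4p + 4.
Setting these equal: 7p + 1 = −4p + 4 ⇒ 11p = 3 ⇒ p = 3/11, and the value is (7)·(3/11) + 1 = 32/11.
For Player 2: with q = P(Y), equating a2's and a3's payoffs gives 8q = −3q + 4 ⇒ q = 4/11.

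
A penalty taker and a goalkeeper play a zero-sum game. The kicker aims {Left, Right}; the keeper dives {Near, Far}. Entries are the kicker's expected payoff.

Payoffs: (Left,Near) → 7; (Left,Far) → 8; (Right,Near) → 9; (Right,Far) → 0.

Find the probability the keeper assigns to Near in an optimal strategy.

4/5

Row minima: Left → 7, Right → 0; maximin = 7.
Column maxima: Near → 9, Far → 8; minimax = 8.
7 ≠ 8, so there is no saddle point; optimal play is mixed.
Let the kicker play Left with probability p. Expected payoff against Near: 7p + 9(1−p) = −2p + 9; against Far: 8p + 0(1−p) = 8p.
Setting these equal: −2p + 9 = 8p ⇒ −10p = -9 ⇒ p = 9/10, and the value is (-2)·(9/10) + 9 = 36/5.
For the keeper: with q = P(Near), equating Left's and Right's payoffs gives −q + 8 = 9q ⇒ q = 4/5.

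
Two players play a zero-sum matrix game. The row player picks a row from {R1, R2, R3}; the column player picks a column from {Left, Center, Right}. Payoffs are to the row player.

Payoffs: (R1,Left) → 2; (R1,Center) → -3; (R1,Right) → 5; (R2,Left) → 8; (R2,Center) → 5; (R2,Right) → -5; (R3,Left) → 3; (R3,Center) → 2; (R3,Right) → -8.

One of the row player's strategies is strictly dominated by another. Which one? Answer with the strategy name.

R3

R2 gives a strictly higher payoff than R3 against every column: 8 > 3, 5 > 2, -5 > -8.
So R3 is strictly dominated and the row player never plays it.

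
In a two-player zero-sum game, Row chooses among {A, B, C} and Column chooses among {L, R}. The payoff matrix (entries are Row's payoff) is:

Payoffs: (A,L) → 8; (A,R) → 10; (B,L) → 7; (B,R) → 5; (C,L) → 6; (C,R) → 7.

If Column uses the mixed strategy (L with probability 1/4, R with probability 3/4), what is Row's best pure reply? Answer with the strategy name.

A

Expected payoff of A: (1/4)·8 + (3/4)·10 = 19/2.
Expected payoff of B: (1/4)·7 + (3/4)·5 = 11/2.
Expected payoff of C: (1/4)·6 + (3/4)·7 = 27/4.
The largest is 19/2, so Row's best response is A.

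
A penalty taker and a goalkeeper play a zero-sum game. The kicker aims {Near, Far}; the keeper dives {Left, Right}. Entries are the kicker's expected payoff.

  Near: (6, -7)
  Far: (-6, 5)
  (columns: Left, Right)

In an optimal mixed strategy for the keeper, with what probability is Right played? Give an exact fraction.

1/2

Row minima: Near → -7, Far → -6; maximin = -6.
Column maxima: Left → 6, Right → 5; minimax = 5.
-6 ≠ 5, so there is no saddle point; optimal play is mixed.
Let the kicker play Near with probability p. Expected payoff against Left: 6p + (-6)(1−p) = 12p − 6; against Right: (-7)p + 5(1−p) = −12p + 5.
Setting these equal: 12p − 6 = −12p + 5 ⇒ 24p = 11 ⇒ p = 11/24, and the value is (12)·(11/24) − 6 = -1/2.
For the keeper: with q = P(Left), equating Near's and Far's payoffs gives 13q − 7 = −11q + 5 ⇒ q = 1/2.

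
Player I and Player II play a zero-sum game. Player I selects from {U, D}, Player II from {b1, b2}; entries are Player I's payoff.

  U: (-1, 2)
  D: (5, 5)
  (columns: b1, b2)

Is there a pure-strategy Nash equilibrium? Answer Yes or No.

Yes

Row minima: U → -1, D → 5; maximin = 5.
Column maxima: b1 → 5, b2 → 5; minimax = 5.
maximin = minimax = 5, so a saddle point exists.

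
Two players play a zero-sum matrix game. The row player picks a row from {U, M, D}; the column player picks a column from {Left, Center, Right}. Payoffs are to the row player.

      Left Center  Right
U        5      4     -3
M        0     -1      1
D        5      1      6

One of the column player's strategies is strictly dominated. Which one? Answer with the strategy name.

Center holds the row player's payoff strictly below Left in every row: 4 < 5, -1 < 0, 1 < 5.
So Left is strictly dominated for the column player.

Left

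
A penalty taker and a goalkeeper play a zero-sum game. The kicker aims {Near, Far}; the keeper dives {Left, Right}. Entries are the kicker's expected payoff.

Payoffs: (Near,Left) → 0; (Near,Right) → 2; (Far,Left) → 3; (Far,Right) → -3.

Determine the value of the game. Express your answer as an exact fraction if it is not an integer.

Row minima: Near → 0, Far → -3; maximin = 0.
Column maxima: Left → 3, Right → 2; minimax = 2.
0 ≠ 2, so there is no saddle point; optimal play is mixed.
Let the kicker play Near with probability p. Expected payoff against Left: 0p + 3(1−p) = −3p + 3; against Right: 2p + (-3)(1−p) = 5p − 3.
Setting these equal: −3p + 3 = 5p − 3 ⇒ −8p = -6 ⇒ p = 3/4, and the value is (-3)·(3/4) + 3 = 3/4.
For the keeper: with q = P(Left), equating Near's and Far's payoffs gives −2q + 2 = 6q − 3 ⇒ q = 5/8.

3/4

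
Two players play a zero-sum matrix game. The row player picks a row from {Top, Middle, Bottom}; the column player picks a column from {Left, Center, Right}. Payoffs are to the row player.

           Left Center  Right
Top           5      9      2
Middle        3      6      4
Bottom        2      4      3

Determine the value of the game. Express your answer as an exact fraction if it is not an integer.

Row minima: Top → 2, Middle → 3, Bottom → 2; maximin = 3.
Column maxima: Left → 5, Center → 9, Right → 4; minimax = 4.
3 ≠ 4, so there is no saddle point; optimal play is mixed.
Bottom is strictly dominated by Middle, so the row player never plays it.
Center is strictly dominated by Left (it gives the row player strictly more in every row), so the column player never plays it.
On the remaining 2×2 (Top, Middle vs Left, Right):
Let the row player play Top with probability p. Expected payoff against Left: 5p + 3(1−p) = 2p + 3; against Right: 2p + 4(1−p) = −2p + 4.
Setting these equal: 2p + 3 = −2p + 4 ⇒ 4p = 1 ⇒ p = 1/4, and the value is (2)·(1/4) + 3 = 7/2.
For the column player: with q = P(Left), equating Top's and Middle's payoffs gives 3q + 2 = −q + 4 ⇒ q = 1/2.

7/2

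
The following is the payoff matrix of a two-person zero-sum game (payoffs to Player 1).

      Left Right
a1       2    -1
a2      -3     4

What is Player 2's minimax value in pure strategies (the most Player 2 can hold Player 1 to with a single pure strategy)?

2

Column maxima: Left → 2, Right → 4.
The smallest of these is 2.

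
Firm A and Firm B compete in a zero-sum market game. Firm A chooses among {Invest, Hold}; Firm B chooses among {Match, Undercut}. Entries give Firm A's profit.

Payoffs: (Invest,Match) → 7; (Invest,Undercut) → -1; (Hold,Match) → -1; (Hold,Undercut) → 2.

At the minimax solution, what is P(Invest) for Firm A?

Row minima: Invest → -1, Hold → -1; maximin = -1.
Column maxima: Match → 7, Undercut → 2; minimax = 2.
-1 ≠ 2, so there is no saddle point; optimal play is mixed.
Let Firm A play Invest with probability p. Expected payoff against Match: 7p + (-1)(1−p) = 8p − 1; against Undercut: (-1)p + 2(1−p) = −3p + 2.
Setting these equal: 8p − 1 = −3p + 2 ⇒ 11p = 3 ⇒ p = 3/11, and the value is (8)·(3/11) − 1 = 13/11.
For Firm B: with q = P(Match), equating Invest's and Hold's payoffs gives 8q − 1 = −3q + 2 ⇒ q = 3/11.

3/11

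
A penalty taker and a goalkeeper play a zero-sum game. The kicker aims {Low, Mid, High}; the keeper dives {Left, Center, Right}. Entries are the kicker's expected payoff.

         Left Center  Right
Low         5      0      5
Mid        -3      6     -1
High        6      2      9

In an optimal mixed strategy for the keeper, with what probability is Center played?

9/13

Row minima: Low → 0, Mid → -3, High → 2; maximin = 2.
Column maxima: Left → 6, Center → 6, Right → 9; minimax = 6.
2 ≠ 6, so there is no saddle point; optimal play is mixed.
Low is strictly dominated by High, so the kicker never plays it.
With Low eliminated, Right is strictly dominated by Left (it gives the kicker strictly more in every remaining row), so the keeper never plays it.
On the remaining 2×2 (Mid, High vs Left, Center):
Let the kicker play Mid with probability p. Expected payoff against Left: (-3)p + 6(1−p) = −9p + 6; against Center: 6p + 2(1−p) = 4p + 2.
Setting these equal: −9p + 6 = 4p + 2 ⇒ −13p = -4 ⇒ p = 4/13, and the value is (-9)·(4/13) + 6 = 42/13.
For the keeper: with q = P(Left), equating Mid's and High's payoffs gives −9q + 6 = 4q + 2 ⇒ q = 4/13.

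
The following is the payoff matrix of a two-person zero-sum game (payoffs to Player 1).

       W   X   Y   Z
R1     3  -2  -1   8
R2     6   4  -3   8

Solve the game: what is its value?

-5/4

Row minima: R1 → -2, R2 → -3; maximin = -2.
Column maxima: W → 6, X → 4, Y → -1, Z → 8; minimax = -1.
-2 ≠ -1, so there is no saddle point; optimal play is mixed.
W is strictly dominated by X (it gives Player 1 strictly more in every row), so Player 2 never plays it.
Z is strictly dominated by X (it gives Player 1 strictly more in every row), so Player 2 never plays it.
On the remaining 2×2 (R1, R2 vs X, Y):
Let Player 1 play R1 with probability p. Expected payoff against X: (-2)p + 4(1−p) = −6p + 4; against Y: (-1)p + (-3)(1−p) = 2p − 3.
Setting these equal: −6p + 4 = 2p − 3 ⇒ −8p = -7 ⇒ p = 7/8, and the value is (-6)·(7/8) + 4 = -5/4.
For Player 2: with q = P(X), equating R1's and R2's payoffs gives −q − 1 = 7q − 3 ⇒ q = 1/4.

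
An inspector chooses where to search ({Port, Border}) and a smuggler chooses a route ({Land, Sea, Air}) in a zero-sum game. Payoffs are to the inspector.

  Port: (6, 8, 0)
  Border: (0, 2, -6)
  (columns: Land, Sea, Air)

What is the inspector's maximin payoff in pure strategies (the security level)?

Row minima: Port → 0, Border → -6.
The best of these is 0.

0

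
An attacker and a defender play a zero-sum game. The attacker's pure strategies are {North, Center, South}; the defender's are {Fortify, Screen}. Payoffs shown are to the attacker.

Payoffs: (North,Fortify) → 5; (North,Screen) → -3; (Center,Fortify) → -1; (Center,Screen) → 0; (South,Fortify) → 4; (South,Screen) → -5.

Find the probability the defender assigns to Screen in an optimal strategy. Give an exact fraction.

Row minima: North → -3, Center → -1, South → -5; maximin = -1.
Column maxima: Fortify → 5, Screen → 0; minimax = 0.
-1 ≠ 0, so there is no saddle point; optimal play is mixed.
South is strictly dominated by North, so the attacker never plays it.
On the remaining 2×2 (North, Center vs Fortify, Screen):
Let the attacker play North with probability p. Expected payoff against Fortify: 5p + (-1)(1−p) = 6p − 1; against Screen: (-3)p + 0(1−p) = −3p.
Setting these equal: 6p − 1 = −3p ⇒ 9p = 1 ⇒ p = 1/9, and the value is (6)·(1/9) − 1 = -1/3.
For the defender: with q = P(Fortify), equating North's and Center's payoffs gives 8q − 3 = −q ⇒ q = 1/3.

2/3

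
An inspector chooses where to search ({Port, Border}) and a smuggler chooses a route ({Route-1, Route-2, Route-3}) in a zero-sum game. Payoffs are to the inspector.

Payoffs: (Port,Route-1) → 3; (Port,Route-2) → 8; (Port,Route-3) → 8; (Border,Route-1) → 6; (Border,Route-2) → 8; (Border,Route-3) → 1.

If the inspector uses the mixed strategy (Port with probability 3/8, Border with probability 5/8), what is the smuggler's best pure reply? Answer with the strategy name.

Route-3

If the smuggler plays Route-1, the inspector's expected payoff is (3/8)·3 + (5/8)·6 = 39/8.
If the smuggler plays Route-2, the inspector's expected payoff is (3/8)·8 + (5/8)·8 = 8.
If the smuggler plays Route-3, the inspector's expected payoff is (3/8)·8 + (5/8)·1 = 29/8.
The smuggler minimizes the inspector's payoff; the smallest is 29/8, so the best response is Route-3.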